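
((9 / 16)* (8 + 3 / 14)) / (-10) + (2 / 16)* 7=185 / 448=0.41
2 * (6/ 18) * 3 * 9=18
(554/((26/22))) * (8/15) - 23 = 44267/195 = 227.01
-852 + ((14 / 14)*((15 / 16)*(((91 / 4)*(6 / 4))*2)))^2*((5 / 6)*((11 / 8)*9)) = 2711052453 / 65536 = 41367.38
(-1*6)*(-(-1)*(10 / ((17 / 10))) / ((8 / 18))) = -1350 / 17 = -79.41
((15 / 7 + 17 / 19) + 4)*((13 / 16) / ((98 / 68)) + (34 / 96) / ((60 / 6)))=549627 / 130340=4.22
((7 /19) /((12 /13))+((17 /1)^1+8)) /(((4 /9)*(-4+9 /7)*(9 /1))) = -40537 /17328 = -2.34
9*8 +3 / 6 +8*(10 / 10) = 161 / 2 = 80.50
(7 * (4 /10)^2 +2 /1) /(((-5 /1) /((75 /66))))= -39 /55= -0.71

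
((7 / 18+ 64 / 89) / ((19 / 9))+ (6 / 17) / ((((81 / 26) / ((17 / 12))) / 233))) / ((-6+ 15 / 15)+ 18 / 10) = -51939265 / 4383072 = -11.85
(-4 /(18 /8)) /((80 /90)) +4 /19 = -1.79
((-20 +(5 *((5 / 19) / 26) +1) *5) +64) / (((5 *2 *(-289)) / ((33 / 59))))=-802923 / 84231940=-0.01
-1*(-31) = 31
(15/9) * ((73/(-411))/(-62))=365/76446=0.00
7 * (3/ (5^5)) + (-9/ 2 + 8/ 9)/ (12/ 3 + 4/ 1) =-200101/ 450000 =-0.44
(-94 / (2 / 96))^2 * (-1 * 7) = -142507008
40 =40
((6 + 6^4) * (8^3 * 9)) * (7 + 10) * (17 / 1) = 1733889024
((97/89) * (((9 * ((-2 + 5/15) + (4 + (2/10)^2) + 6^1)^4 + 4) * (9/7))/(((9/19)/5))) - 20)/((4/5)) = 71668763266852/87609375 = 818049.02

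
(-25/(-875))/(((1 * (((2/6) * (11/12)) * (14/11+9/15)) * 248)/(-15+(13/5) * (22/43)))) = -26451/9610930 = -0.00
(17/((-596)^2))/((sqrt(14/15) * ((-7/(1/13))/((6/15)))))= -17 * sqrt(210)/1131362960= -0.00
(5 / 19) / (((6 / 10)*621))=25 / 35397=0.00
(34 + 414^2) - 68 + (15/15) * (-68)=171294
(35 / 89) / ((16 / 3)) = 105 / 1424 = 0.07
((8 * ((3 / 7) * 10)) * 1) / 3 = 80 / 7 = 11.43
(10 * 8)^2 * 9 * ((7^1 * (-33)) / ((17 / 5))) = -66528000 / 17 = -3913411.76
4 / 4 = 1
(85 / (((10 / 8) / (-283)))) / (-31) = 19244 / 31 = 620.77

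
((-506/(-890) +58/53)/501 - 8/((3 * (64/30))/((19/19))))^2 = 385776069639489/248213092848400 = 1.55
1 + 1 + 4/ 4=3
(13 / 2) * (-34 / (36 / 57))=-4199 / 12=-349.92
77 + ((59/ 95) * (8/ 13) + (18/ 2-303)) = -267523/ 1235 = -216.62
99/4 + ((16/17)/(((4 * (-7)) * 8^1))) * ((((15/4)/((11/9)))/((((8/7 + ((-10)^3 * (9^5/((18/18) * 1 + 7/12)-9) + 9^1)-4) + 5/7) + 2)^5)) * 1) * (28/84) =111030259137236572371908311016281158789478974100078887/4486071076251982722097305495607319547049644709897472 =24.75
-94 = -94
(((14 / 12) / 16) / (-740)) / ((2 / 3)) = -0.00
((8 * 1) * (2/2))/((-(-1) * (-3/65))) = -173.33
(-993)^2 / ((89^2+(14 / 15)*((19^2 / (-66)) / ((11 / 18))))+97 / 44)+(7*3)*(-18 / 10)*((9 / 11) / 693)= 1443157184547 / 11588133095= 124.54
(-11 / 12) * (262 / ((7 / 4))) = -2882 / 21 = -137.24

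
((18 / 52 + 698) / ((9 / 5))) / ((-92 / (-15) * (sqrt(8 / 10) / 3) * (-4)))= -453925 * sqrt(5) / 19136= -53.04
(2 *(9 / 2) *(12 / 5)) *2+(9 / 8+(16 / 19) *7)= 38167 / 760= 50.22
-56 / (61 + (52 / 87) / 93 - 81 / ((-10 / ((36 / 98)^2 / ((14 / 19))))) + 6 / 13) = -61873373835 / 69553829509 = -0.89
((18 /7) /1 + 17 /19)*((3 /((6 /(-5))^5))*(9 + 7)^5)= -47206400000 /10773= -4381917.76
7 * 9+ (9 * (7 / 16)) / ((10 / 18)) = 5607 / 80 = 70.09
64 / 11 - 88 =-904 / 11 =-82.18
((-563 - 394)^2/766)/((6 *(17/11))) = 3358113/26044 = 128.94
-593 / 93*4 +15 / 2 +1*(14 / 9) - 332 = -194435 / 558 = -348.45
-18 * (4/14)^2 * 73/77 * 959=-720072/539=-1335.94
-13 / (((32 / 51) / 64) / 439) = -582114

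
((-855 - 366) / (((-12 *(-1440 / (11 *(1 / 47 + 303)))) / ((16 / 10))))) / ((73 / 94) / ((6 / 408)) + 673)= -31880717 / 61403400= -0.52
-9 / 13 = -0.69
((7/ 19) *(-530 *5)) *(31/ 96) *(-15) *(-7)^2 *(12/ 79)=211330875/ 6004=35198.35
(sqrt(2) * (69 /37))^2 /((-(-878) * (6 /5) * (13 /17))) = 0.01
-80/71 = -1.13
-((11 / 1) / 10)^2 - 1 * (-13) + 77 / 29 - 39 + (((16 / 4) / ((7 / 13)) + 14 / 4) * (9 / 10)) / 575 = -14320828 / 583625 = -24.54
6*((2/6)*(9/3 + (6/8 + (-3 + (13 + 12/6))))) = 63/2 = 31.50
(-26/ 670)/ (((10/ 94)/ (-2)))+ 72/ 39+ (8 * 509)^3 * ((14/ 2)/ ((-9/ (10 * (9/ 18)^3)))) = -12864399682903226/ 195975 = -65643065099.65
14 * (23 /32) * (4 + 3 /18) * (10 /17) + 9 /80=24.78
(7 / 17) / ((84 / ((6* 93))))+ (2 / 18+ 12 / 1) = 4543 / 306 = 14.85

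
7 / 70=0.10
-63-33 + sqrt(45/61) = -96 + 3*sqrt(305)/61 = -95.14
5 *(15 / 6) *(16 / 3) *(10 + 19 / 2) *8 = 10400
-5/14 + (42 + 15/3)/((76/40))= 24.38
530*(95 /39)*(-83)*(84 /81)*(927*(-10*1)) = 120523802000 /117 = 1030117965.81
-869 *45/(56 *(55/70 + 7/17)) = -44319/76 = -583.14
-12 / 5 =-2.40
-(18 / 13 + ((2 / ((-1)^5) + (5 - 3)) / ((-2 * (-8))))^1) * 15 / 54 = -5 / 13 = -0.38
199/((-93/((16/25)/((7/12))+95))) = -3346583/16275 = -205.63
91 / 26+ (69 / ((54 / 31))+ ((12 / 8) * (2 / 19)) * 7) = 7561 / 171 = 44.22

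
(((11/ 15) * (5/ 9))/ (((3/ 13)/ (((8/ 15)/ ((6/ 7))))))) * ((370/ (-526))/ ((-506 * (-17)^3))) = -6734/ 21664959273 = -0.00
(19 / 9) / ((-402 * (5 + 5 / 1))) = -19 / 36180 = -0.00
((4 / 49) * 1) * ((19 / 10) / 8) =19 / 980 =0.02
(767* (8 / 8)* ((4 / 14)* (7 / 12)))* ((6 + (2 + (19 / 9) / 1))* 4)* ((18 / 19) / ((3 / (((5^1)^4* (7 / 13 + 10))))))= 1838882500 / 171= 10753698.83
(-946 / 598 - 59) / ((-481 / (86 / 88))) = 389451 / 3164018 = 0.12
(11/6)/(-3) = -11/18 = -0.61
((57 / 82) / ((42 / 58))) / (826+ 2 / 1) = 551 / 475272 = 0.00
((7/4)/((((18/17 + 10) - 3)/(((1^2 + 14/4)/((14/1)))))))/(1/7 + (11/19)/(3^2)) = 183141/543616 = 0.34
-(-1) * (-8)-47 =-55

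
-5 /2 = -2.50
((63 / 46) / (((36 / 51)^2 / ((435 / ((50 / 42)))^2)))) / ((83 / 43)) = 290363105781 / 1527200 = 190127.75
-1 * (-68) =68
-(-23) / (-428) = -23 / 428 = -0.05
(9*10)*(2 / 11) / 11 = 180 / 121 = 1.49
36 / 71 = 0.51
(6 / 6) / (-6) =-0.17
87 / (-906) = -0.10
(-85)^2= 7225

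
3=3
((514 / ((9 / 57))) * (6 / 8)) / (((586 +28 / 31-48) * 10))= 151373 / 334120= 0.45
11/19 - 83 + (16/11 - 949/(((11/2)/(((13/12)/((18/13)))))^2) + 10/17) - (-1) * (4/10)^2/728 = -103276325409269/1037090854800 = -99.58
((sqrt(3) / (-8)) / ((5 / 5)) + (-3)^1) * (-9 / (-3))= -9 - 3 * sqrt(3) / 8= -9.65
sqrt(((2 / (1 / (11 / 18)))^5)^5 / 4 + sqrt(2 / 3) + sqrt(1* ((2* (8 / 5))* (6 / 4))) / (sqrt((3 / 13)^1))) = sqrt(23929932923061752959008300* sqrt(6) + 28715919507674103550809960* sqrt(130) + 2708676485847093051045756275) / 8472886094430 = 6.57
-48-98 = -146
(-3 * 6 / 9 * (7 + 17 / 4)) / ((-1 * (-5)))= -9 / 2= -4.50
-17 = -17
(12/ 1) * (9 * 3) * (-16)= -5184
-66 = -66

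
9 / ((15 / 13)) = 39 / 5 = 7.80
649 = 649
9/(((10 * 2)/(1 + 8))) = 81/20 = 4.05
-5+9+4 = 8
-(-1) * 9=9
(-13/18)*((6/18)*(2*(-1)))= 13/27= 0.48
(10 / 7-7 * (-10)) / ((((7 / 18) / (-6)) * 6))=-9000 / 49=-183.67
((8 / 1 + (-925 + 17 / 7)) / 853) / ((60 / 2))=-1067 / 29855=-0.04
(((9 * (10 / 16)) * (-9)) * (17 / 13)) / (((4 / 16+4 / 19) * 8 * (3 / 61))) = -365.37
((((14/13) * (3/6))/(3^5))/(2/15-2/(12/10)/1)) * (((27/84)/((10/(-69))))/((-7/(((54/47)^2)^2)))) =-0.00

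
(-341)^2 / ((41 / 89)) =10349009 / 41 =252414.85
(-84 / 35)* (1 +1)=-24 / 5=-4.80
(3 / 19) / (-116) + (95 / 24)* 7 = 366397 / 13224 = 27.71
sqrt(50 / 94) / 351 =5* sqrt(47) / 16497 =0.00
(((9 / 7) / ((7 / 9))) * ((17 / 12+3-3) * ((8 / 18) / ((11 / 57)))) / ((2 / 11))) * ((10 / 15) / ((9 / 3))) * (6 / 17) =114 / 49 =2.33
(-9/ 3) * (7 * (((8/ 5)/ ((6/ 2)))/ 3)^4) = -28672/ 1366875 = -0.02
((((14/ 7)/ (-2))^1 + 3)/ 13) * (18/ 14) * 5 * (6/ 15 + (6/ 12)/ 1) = 81/ 91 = 0.89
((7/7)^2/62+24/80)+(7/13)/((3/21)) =8232/2015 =4.09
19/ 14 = 1.36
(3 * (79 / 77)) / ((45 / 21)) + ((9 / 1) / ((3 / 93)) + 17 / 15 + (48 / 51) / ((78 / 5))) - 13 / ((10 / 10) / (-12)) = 437.63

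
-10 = -10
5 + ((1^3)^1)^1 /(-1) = 4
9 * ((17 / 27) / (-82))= -17 / 246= -0.07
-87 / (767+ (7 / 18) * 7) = -1566 / 13855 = -0.11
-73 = -73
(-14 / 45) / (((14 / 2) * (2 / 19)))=-19 / 45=-0.42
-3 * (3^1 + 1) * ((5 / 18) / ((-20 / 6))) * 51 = 51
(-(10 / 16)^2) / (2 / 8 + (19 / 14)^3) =-1715 / 12072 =-0.14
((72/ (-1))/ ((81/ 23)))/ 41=-184/ 369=-0.50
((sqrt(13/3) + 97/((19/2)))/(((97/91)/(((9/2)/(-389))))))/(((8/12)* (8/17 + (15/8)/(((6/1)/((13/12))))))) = -0.25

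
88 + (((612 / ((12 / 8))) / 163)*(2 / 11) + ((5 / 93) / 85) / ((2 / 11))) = 501512923 / 5669466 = 88.46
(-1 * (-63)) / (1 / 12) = 756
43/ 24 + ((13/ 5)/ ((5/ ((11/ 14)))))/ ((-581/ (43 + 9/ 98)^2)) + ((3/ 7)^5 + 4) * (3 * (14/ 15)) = 17175913991/ 1464730050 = 11.73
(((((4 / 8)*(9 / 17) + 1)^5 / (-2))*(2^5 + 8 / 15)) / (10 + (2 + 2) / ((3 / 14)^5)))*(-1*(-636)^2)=18363327531013503 / 7644957342955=2402.02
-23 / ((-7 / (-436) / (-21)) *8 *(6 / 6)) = 7521 / 2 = 3760.50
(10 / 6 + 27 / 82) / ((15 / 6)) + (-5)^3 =-76384 / 615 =-124.20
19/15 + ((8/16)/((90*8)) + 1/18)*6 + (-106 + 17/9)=-102.51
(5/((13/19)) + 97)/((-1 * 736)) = -339/2392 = -0.14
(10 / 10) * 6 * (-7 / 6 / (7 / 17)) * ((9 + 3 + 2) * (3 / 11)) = -714 / 11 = -64.91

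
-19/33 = -0.58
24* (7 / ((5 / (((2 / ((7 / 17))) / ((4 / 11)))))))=448.80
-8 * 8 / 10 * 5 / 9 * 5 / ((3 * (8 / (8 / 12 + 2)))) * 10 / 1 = -1600 / 81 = -19.75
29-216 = -187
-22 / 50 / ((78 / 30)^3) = -55 / 2197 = -0.03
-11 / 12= -0.92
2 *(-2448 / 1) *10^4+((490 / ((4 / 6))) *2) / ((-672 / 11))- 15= -48960039.06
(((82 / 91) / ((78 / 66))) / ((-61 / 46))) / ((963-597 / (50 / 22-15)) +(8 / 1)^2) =-20240 / 37803103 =-0.00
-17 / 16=-1.06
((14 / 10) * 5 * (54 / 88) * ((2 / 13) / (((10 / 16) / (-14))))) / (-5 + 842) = -392 / 22165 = -0.02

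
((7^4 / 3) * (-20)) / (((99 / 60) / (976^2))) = -914853990400 / 99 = -9240949397.98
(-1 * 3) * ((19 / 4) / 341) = -57 / 1364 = -0.04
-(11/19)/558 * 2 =-11/5301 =-0.00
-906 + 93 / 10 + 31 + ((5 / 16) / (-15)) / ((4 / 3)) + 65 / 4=-271829 / 320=-849.47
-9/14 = -0.64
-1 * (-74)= 74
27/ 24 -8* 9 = -567/ 8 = -70.88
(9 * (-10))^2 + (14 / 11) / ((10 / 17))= 445619 / 55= 8102.16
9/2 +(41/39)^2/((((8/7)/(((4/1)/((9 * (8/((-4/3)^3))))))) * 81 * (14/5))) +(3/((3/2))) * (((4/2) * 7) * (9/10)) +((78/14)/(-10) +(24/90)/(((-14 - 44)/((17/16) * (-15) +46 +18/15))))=35247066079133/1215476425800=29.00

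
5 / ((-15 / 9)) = -3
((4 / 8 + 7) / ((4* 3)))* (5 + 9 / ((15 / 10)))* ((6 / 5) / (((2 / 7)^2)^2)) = 79233 / 64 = 1238.02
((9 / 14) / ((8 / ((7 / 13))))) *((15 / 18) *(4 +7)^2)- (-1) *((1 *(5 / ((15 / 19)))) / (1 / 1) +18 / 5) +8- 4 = 114169 / 6240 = 18.30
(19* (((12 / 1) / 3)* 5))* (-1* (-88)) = 33440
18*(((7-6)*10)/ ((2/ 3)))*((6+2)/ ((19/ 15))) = 32400/ 19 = 1705.26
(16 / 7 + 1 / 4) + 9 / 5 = 607 / 140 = 4.34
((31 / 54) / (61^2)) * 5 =155 / 200934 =0.00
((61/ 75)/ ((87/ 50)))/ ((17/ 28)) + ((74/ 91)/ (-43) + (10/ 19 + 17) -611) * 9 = -1761765456250/ 329877639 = -5340.66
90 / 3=30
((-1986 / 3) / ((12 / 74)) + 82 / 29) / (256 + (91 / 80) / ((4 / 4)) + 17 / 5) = -28393360 / 1813341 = -15.66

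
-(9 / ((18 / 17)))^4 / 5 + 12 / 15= -83457 / 80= -1043.21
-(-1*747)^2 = -558009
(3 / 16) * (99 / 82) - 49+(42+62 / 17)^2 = 771561513 / 379168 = 2034.88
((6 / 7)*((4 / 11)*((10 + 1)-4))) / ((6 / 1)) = 4 / 11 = 0.36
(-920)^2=846400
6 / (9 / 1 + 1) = 3 / 5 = 0.60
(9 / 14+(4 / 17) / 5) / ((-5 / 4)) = -1642 / 2975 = -0.55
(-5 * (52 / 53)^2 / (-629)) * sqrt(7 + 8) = 13520 * sqrt(15) / 1766861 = 0.03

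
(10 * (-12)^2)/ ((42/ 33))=7920/ 7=1131.43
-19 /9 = -2.11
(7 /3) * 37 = 259 /3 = 86.33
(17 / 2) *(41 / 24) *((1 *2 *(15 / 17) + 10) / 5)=205 / 6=34.17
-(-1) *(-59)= -59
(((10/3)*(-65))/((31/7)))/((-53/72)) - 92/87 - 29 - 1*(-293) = 47085668/142941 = 329.41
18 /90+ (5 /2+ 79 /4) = 449 /20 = 22.45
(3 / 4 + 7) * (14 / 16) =217 / 32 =6.78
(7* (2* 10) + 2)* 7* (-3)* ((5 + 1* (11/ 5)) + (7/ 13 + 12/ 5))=-1965138/ 65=-30232.89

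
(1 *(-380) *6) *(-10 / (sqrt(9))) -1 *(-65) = 7665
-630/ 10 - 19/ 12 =-775/ 12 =-64.58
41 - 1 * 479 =-438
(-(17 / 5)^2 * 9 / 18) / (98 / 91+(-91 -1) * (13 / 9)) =33813 / 771100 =0.04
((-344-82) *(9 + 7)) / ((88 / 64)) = -54528 / 11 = -4957.09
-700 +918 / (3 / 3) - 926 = -708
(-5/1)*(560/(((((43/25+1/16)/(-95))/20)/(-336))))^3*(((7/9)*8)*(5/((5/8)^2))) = -1164523297796989648896000000000000000/362467097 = -3212769676021075228508258000.00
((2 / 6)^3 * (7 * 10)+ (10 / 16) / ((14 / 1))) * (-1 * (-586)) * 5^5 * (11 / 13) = 4086447.05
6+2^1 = 8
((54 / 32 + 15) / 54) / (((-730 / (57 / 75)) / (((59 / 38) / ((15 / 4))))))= -5251 / 39420000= -0.00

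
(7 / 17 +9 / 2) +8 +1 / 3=13.25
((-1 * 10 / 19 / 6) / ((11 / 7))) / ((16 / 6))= -35 / 1672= -0.02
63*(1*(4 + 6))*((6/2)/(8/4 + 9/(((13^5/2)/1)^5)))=945.00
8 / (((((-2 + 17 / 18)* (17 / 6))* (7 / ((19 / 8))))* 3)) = -36 / 119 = -0.30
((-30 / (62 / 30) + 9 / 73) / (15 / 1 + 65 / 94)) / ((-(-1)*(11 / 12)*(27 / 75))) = -371112 / 133517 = -2.78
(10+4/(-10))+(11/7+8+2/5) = 137/7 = 19.57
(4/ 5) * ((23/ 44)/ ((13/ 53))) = 1219/ 715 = 1.70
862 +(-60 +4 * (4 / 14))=5622 / 7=803.14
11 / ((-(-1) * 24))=0.46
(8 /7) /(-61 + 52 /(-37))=-296 /16163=-0.02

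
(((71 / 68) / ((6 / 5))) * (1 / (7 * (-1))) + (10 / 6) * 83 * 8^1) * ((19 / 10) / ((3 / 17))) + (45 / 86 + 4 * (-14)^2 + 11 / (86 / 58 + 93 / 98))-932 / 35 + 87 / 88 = 208859971794571 / 16475271120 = 12677.18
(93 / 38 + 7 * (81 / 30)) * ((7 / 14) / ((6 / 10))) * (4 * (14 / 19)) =18928 / 361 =52.43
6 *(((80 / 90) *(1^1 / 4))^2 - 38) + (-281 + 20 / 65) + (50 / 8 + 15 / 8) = -1404761 / 2808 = -500.27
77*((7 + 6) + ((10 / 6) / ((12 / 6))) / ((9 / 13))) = 59059 / 54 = 1093.69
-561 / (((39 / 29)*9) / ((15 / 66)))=-2465 / 234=-10.53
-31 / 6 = -5.17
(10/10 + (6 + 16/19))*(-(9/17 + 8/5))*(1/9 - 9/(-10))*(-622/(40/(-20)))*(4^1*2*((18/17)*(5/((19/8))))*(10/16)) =-6105997352/104329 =-58526.37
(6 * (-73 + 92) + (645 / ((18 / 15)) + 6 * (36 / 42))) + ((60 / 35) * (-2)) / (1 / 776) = -28055 / 14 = -2003.93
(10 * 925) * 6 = 55500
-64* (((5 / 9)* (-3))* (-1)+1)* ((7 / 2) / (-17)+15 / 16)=-6368 / 51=-124.86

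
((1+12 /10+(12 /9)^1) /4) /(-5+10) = 53 /300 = 0.18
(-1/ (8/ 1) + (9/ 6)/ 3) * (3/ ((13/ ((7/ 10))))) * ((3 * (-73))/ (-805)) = 1971/ 119600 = 0.02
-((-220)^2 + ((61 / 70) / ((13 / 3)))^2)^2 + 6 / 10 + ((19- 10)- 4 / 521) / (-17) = -14227993659924931432940697 / 6073684295770000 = -2342563914.60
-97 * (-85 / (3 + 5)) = 8245 / 8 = 1030.62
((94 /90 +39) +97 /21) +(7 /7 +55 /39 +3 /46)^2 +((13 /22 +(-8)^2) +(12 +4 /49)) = 1105582625117 /8673685020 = 127.46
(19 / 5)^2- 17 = -2.56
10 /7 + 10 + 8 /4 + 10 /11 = 1104 /77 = 14.34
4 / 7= 0.57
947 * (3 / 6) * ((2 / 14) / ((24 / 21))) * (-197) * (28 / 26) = -1305913 / 104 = -12556.86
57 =57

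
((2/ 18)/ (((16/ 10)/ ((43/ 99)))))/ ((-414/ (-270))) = 1075/ 54648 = 0.02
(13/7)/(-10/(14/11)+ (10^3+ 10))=13/7015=0.00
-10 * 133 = -1330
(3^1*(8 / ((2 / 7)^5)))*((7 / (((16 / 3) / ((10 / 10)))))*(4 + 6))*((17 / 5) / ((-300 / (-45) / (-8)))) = -54000891 / 80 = -675011.14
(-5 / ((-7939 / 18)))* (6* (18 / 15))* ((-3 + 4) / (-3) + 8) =4968 / 7939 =0.63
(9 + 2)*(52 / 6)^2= 826.22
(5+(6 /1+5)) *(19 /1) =304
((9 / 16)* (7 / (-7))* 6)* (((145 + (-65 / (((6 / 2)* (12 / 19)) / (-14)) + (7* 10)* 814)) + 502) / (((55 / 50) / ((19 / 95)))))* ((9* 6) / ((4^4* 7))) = -84720411 / 78848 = -1074.48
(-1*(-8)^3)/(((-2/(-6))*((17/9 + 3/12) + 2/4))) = 55296/95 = 582.06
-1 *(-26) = 26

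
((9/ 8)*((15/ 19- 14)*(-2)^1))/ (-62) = -2259/ 4712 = -0.48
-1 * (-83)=83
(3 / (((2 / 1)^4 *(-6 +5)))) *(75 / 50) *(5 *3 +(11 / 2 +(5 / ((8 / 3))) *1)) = -1611 / 256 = -6.29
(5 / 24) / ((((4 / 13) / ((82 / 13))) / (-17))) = -3485 / 48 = -72.60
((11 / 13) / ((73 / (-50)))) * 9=-4950 / 949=-5.22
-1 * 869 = -869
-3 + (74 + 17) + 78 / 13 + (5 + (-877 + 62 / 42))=-16307 / 21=-776.52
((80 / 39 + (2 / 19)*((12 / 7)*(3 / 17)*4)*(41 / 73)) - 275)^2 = 3085392979071140929 / 41435831562489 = 74461.95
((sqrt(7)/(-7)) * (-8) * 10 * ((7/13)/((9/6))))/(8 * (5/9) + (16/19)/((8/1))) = 4560 * sqrt(7)/5057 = 2.39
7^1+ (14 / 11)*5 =147 / 11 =13.36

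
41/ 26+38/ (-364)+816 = 74390/ 91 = 817.47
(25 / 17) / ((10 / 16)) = 40 / 17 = 2.35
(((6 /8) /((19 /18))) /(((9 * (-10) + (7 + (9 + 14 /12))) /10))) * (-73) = 7.12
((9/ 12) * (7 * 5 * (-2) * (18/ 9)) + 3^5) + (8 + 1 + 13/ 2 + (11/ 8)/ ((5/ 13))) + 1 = 6323/ 40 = 158.08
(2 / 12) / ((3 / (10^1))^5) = 50000 / 729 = 68.59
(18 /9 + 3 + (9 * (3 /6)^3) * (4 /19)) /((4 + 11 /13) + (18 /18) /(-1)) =2587 /1900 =1.36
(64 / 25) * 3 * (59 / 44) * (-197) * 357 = -199171728 / 275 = -724260.83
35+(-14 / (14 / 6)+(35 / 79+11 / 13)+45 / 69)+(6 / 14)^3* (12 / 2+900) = 828503940 / 8102003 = 102.26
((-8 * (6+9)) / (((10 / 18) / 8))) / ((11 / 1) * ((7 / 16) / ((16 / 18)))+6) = -73728 / 487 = -151.39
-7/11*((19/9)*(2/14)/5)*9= -19/55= -0.35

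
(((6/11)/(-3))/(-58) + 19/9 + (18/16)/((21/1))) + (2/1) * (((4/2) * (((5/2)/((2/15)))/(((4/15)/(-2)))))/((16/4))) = -2782574/20097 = -138.46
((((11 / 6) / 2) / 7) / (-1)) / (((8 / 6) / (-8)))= 11 / 14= 0.79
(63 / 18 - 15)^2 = 529 / 4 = 132.25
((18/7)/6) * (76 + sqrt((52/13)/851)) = 6 * sqrt(851)/5957 + 228/7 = 32.60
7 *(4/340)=7/85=0.08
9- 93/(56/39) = -3123/56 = -55.77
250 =250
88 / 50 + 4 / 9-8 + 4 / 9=-1204 / 225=-5.35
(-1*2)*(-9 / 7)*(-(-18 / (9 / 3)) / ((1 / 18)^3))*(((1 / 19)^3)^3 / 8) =78732 / 2258813884453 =0.00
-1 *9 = -9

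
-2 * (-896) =1792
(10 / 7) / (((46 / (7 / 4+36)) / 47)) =35485 / 644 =55.10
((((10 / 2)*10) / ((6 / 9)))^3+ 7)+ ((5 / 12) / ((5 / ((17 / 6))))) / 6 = 182253041 / 432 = 421882.04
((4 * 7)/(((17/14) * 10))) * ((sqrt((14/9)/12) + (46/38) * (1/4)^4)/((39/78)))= 1127/51680 + 196 * sqrt(42)/765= 1.68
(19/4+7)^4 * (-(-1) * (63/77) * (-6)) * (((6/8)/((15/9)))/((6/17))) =-6719320737/56320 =-119306.12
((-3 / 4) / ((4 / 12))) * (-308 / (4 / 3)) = 2079 / 4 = 519.75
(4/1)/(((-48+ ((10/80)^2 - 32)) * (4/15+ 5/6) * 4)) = -640/56309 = -0.01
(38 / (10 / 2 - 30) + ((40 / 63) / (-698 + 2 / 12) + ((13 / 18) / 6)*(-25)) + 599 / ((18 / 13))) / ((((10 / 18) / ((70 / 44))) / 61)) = 2066429027029 / 27634200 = 74777.96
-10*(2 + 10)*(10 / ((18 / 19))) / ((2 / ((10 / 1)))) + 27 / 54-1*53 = -38315 / 6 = -6385.83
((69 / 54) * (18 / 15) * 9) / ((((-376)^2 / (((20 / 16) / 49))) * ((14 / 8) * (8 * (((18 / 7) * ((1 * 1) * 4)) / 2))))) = 23 / 665032704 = 0.00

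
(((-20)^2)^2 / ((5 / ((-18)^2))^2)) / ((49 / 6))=4031078400 / 49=82266906.12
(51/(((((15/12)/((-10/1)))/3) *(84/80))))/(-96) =85/7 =12.14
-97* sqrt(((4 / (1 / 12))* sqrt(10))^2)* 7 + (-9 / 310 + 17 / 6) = 1304 / 465 - 32592* sqrt(10) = -103062.15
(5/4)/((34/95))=3.49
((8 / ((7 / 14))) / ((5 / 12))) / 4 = 48 / 5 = 9.60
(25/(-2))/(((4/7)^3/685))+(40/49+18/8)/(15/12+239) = -276594822947/6027392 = -45889.64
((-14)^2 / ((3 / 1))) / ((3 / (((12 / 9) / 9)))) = 784 / 243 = 3.23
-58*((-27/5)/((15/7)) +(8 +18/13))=-129398/325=-398.15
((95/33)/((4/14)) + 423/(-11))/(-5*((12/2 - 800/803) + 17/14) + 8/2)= 957103/913641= 1.05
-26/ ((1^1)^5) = -26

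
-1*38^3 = -54872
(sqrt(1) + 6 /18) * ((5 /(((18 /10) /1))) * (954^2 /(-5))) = -674160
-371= -371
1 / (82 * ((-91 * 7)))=-1 / 52234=-0.00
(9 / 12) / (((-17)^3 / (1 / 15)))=-1 / 98260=-0.00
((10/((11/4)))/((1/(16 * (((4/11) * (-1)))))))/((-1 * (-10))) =-256/121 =-2.12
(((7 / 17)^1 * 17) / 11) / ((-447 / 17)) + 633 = 3112342 / 4917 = 632.98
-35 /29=-1.21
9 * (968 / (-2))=-4356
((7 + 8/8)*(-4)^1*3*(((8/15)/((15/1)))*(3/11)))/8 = -0.12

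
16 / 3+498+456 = 2878 / 3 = 959.33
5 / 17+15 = 260 / 17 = 15.29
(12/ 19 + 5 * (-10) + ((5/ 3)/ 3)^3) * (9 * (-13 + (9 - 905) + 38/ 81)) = 50146894357/ 124659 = 402272.55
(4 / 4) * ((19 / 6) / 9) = 19 / 54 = 0.35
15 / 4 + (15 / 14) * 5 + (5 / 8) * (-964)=-16615 / 28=-593.39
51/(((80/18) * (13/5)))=459/104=4.41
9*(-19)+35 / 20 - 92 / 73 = -49789 / 292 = -170.51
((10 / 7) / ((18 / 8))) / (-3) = -40 / 189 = -0.21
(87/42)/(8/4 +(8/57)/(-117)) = 193401/186620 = 1.04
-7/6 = -1.17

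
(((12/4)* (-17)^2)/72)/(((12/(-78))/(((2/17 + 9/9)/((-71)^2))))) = -4199/241968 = -0.02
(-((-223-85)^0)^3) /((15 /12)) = -4 /5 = -0.80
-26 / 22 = -13 / 11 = -1.18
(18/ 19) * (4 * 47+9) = 3546/ 19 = 186.63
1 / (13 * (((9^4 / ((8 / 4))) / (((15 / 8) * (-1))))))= -5 / 113724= -0.00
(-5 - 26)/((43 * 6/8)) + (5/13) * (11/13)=-13861/21801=-0.64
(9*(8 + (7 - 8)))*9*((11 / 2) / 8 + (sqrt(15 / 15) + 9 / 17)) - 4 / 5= 1708417 / 1360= 1256.19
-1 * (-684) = 684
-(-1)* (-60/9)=-20/3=-6.67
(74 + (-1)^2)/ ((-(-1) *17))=75/ 17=4.41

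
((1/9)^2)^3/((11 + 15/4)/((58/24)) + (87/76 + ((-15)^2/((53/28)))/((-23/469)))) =-2686676/3450479155231275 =-0.00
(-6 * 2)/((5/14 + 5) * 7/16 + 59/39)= -14976/4813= -3.11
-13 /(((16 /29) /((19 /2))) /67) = -479921 /32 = -14997.53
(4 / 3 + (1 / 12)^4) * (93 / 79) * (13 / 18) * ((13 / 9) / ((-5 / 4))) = -144853111 / 110574720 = -1.31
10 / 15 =2 / 3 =0.67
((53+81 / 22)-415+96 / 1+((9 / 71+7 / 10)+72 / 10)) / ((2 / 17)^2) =-71744828 / 3905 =-18372.56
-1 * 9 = -9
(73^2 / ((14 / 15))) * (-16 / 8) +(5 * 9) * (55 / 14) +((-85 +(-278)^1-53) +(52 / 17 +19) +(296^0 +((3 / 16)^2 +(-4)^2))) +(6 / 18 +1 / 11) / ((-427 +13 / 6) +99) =-63968090743 / 5505280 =-11619.41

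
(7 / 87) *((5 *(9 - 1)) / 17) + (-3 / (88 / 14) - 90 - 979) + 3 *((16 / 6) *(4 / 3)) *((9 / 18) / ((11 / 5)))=-69427223 / 65076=-1066.86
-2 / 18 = -1 / 9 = -0.11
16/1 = 16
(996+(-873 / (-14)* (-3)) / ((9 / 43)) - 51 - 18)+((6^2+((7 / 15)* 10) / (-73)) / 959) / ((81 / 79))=1131306455 / 34023402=33.25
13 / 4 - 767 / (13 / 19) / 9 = -4367 / 36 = -121.31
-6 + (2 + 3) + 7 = 6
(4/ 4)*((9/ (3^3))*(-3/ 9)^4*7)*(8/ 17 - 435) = -51709/ 4131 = -12.52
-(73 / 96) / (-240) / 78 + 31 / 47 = 55714151 / 84464640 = 0.66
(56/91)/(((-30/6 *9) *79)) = -8/46215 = -0.00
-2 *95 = -190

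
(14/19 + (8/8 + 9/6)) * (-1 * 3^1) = -369/38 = -9.71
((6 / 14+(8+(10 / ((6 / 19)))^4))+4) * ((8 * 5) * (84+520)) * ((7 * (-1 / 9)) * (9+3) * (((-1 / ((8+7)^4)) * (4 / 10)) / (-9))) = -22040159928832 / 110716875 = -199067.76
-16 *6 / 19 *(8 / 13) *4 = -3072 / 247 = -12.44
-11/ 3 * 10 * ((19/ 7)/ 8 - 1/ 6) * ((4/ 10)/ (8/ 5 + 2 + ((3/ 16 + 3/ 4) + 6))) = -12760/ 53109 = -0.24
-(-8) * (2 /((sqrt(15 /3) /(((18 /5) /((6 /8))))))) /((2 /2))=384 * sqrt(5) /25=34.35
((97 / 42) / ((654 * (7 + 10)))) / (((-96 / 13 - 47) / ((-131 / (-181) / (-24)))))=165191 / 1434119002848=0.00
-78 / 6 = -13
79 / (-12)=-79 / 12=-6.58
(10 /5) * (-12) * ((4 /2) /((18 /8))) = -64 /3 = -21.33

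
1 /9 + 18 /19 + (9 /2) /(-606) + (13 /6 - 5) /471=1259409 /1205132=1.05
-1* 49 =-49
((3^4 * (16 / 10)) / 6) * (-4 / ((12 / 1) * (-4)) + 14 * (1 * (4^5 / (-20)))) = -387027 / 25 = -15481.08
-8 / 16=-1 / 2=-0.50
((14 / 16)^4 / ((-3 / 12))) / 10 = -2401 / 10240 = -0.23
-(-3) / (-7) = -3 / 7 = -0.43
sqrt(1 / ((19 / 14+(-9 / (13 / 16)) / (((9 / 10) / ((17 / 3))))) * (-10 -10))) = sqrt(101935470) / 373390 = 0.03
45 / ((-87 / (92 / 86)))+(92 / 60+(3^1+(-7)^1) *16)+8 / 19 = -22247351 / 355395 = -62.60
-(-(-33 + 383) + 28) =322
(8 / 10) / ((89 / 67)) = 268 / 445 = 0.60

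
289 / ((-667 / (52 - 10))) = -12138 / 667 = -18.20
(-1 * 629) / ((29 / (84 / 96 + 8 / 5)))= -62271 / 1160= -53.68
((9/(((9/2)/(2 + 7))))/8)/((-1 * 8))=-9/32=-0.28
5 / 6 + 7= 47 / 6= 7.83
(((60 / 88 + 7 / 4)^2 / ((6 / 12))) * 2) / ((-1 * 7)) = -3.38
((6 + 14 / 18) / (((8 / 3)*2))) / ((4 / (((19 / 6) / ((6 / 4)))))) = 1159 / 1728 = 0.67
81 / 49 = 1.65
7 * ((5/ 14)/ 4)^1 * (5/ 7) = 25/ 56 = 0.45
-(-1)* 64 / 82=32 / 41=0.78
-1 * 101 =-101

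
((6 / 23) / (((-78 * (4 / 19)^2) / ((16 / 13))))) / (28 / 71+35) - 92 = -898684483 / 9768031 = -92.00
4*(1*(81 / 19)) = 324 / 19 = 17.05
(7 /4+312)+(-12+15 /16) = 4843 /16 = 302.69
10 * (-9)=-90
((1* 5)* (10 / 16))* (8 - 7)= 25 / 8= 3.12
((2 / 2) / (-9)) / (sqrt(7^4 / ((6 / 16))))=-sqrt(6) / 1764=-0.00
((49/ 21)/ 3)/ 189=1/ 243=0.00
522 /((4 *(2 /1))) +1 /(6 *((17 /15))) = 4447 /68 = 65.40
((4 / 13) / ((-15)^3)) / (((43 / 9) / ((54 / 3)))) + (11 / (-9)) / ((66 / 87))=-2026807 / 1257750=-1.61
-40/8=-5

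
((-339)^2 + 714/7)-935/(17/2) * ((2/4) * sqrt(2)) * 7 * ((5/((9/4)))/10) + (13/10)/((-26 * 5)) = 11502299/100-770 * sqrt(2)/9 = 114902.00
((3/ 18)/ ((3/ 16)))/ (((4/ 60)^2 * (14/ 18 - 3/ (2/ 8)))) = -17.82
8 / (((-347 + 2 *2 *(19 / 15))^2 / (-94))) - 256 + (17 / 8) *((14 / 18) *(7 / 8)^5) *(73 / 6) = -91493637029555527 / 372390917308416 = -245.69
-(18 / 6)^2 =-9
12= 12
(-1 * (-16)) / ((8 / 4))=8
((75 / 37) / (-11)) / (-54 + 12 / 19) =475 / 137566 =0.00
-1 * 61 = -61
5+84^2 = 7061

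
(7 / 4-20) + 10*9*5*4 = 7127 / 4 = 1781.75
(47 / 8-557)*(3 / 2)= -13227 / 16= -826.69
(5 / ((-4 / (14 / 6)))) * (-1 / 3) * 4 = 35 / 9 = 3.89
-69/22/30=-23/220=-0.10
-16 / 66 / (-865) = 8 / 28545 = 0.00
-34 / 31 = -1.10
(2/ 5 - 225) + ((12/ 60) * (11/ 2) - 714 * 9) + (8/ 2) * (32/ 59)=-784385/ 118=-6647.33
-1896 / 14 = -948 / 7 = -135.43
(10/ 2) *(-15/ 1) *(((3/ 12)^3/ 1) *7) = -525/ 64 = -8.20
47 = 47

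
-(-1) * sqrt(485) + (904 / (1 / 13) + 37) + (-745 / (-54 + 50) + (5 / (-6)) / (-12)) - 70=sqrt(485) + 857183 / 72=11927.34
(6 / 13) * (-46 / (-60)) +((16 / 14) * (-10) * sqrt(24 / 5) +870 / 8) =28367 / 260 - 32 * sqrt(30) / 7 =84.07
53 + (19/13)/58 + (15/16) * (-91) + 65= 197323/6032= 32.71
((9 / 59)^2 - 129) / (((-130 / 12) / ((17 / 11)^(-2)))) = 25073136 / 5030045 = 4.98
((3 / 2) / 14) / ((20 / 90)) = 27 / 56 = 0.48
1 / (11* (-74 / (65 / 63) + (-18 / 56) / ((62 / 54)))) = -0.00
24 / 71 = 0.34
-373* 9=-3357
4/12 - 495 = -1484/3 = -494.67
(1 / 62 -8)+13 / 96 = -23357 / 2976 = -7.85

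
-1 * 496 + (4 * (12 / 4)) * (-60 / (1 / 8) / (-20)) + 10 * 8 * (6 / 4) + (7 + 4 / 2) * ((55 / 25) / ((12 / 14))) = -649 / 10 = -64.90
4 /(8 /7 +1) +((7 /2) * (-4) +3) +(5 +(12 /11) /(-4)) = -727 /165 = -4.41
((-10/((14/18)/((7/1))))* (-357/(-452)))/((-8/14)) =112455/904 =124.40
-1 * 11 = -11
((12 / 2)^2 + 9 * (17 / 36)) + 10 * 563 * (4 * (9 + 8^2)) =6576001 / 4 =1644000.25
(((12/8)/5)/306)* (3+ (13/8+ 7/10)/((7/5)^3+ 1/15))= 347/92480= 0.00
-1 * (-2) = 2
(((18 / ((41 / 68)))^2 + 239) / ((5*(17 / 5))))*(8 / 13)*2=30398960 / 371501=81.83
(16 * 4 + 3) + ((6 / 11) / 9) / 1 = 2213 / 33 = 67.06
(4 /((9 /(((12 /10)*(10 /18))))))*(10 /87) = 80 /2349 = 0.03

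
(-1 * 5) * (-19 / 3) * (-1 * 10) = -950 / 3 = -316.67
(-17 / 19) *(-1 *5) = 85 / 19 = 4.47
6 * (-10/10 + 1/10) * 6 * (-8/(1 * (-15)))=-432/25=-17.28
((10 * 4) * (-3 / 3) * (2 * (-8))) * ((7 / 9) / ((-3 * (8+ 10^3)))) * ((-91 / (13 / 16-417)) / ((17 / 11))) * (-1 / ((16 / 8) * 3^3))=320320 / 742724883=0.00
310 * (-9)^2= 25110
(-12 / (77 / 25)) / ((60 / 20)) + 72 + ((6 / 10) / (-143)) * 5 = 70751 / 1001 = 70.68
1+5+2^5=38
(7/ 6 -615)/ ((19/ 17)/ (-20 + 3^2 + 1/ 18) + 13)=-12334367/ 259170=-47.59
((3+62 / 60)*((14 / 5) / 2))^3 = 607645423 / 3375000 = 180.04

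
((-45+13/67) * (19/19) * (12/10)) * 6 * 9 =-2903.43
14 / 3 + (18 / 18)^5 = 17 / 3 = 5.67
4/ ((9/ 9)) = 4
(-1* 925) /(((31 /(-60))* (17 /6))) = 333000 /527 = 631.88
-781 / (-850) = 781 / 850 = 0.92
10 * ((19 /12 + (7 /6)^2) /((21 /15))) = 1325 /63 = 21.03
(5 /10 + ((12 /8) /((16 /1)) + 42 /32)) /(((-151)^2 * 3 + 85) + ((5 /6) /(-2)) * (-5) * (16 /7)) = 0.00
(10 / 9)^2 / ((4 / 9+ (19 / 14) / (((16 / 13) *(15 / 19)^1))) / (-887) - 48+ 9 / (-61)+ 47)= -6059984000 / 5642993691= -1.07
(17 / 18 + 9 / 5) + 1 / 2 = 146 / 45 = 3.24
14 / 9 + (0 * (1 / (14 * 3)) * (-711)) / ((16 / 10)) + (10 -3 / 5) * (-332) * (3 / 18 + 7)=-1006388 / 45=-22364.18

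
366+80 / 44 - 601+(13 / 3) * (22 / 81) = -620149 / 2673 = -232.00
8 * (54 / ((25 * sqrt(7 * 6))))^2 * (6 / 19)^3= 839808 / 30008125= 0.03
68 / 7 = 9.71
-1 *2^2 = -4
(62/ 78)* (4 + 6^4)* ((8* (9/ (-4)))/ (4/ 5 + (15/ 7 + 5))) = -2341.73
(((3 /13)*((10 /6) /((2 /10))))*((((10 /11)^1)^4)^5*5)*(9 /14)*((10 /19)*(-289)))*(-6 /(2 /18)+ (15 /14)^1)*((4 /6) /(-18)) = -273.97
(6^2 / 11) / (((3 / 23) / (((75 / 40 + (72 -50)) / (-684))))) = -4393 / 5016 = -0.88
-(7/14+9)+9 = -1/2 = -0.50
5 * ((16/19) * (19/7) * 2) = 160/7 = 22.86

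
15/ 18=5/ 6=0.83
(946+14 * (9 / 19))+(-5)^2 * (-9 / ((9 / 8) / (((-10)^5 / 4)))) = 95018100 / 19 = 5000952.63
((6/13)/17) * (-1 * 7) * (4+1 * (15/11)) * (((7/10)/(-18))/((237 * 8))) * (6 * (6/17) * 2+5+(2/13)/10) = 14775901/76397092200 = 0.00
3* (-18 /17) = -54 /17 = -3.18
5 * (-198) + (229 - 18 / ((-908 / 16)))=-172675 / 227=-760.68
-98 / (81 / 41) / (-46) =2009 / 1863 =1.08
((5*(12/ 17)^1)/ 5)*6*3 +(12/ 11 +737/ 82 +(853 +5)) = 13505951/ 15334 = 880.78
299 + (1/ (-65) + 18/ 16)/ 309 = 48043897/ 160680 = 299.00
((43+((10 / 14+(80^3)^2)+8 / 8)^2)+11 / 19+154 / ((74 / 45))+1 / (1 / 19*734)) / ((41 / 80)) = 69500399372978758206237145390680 / 518324009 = 134086783876875667177973.90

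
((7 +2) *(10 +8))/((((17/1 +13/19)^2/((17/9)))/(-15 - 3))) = -55233/3136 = -17.61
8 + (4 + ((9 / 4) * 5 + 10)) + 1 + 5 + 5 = 177 / 4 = 44.25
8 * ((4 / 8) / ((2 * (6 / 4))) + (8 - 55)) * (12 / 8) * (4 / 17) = -2248 / 17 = -132.24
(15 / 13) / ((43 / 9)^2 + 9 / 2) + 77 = 77.04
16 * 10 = 160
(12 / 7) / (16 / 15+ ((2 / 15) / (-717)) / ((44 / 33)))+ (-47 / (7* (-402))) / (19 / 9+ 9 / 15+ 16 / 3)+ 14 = 13510401901 / 865528244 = 15.61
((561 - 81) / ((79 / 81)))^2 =1511654400 / 6241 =242213.49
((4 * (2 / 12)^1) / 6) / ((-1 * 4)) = -1 / 36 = -0.03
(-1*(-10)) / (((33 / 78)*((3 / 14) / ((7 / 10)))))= 2548 / 33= 77.21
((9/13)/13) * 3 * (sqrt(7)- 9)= -243/169 +27 * sqrt(7)/169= -1.02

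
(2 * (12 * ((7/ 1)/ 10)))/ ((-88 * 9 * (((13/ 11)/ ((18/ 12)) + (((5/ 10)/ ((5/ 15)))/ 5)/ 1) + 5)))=-1/ 287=-0.00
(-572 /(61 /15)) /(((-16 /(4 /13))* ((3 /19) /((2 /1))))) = 2090 /61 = 34.26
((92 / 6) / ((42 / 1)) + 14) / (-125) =-181 / 1575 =-0.11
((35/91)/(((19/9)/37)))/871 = 0.01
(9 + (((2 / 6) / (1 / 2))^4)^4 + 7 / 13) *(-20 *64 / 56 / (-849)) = 854183259520 / 3325746617739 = 0.26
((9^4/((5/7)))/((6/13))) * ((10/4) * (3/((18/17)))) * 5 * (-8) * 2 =-11277630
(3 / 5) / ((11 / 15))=9 / 11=0.82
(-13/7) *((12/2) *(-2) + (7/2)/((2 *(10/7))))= 5603/280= 20.01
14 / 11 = 1.27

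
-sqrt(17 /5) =-sqrt(85) /5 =-1.84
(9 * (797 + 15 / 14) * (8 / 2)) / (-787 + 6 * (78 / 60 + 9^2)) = -502785 / 5131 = -97.99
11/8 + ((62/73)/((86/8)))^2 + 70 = 5626738323/78826568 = 71.38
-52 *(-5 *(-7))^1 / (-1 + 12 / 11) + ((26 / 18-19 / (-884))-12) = -159362929 / 7956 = -20030.53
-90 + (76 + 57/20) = -223/20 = -11.15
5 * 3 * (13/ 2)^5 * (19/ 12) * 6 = 105818505/ 64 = 1653414.14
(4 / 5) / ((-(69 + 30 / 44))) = -88 / 7665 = -0.01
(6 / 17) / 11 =6 / 187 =0.03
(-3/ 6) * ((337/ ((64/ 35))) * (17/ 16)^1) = -200515/ 2048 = -97.91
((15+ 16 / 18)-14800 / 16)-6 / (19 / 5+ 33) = -752879 / 828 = -909.27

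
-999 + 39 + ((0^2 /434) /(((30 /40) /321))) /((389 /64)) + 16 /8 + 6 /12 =-1915 /2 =-957.50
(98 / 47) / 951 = 98 / 44697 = 0.00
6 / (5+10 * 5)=6 / 55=0.11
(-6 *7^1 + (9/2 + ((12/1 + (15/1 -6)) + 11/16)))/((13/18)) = -2277/104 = -21.89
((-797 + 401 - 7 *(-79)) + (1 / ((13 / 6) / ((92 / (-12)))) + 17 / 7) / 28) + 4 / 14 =157.25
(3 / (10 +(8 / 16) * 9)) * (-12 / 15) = -24 / 145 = -0.17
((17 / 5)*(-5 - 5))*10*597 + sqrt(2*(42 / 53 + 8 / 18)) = -202980 + 2*sqrt(15635) / 159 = -202978.43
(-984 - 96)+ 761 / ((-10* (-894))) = -9654439 / 8940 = -1079.91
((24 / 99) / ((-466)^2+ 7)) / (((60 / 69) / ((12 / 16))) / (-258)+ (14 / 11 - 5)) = -0.00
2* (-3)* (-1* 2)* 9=108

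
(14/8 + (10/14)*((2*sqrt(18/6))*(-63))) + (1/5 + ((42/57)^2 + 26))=205719/7220 - 90*sqrt(3)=-127.39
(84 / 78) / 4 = 7 / 26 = 0.27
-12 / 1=-12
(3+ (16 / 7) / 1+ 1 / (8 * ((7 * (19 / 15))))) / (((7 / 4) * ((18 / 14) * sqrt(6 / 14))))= 5639 * sqrt(21) / 7182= 3.60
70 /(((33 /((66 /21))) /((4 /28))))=20 /21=0.95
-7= -7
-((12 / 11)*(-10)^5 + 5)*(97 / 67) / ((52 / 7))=814762655 / 38324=21259.85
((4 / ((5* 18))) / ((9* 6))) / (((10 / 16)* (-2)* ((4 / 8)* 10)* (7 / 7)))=-4 / 30375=-0.00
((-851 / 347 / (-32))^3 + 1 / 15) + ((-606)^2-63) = 7540505059957980709 / 20536650792960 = 367173.07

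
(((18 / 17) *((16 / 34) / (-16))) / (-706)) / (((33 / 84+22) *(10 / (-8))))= -168 / 106607765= -0.00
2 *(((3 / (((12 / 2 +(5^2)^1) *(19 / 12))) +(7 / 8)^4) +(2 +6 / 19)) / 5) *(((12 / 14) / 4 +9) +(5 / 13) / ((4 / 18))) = 254285523 / 19601920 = 12.97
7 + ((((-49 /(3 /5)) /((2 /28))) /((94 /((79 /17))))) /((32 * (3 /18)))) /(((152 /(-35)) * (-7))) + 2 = 16811087 /1943168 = 8.65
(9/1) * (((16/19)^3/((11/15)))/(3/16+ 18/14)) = 4128768/829939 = 4.97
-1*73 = -73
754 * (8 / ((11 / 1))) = 6032 / 11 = 548.36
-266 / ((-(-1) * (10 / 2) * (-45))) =266 / 225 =1.18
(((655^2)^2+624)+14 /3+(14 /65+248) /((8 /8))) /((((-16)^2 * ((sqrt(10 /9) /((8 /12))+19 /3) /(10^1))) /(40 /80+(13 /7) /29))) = 5385064367741873 /7885696 - 850273321222401 * sqrt(10) /15771392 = 512404257.45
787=787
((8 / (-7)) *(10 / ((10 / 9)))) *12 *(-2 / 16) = 15.43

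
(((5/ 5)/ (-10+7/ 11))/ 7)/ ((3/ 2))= -22/ 2163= -0.01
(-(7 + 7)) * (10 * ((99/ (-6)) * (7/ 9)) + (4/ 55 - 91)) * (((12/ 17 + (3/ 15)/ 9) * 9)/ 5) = 282116044/ 70125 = 4023.05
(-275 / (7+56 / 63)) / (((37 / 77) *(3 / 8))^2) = -104350400 / 97199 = -1073.57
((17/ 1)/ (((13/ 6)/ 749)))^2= 34536416.59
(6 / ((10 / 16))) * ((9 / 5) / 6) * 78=5616 / 25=224.64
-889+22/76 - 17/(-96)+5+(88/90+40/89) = -2147963947/2435040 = -882.11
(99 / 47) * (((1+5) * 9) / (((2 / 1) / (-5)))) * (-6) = 80190 / 47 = 1706.17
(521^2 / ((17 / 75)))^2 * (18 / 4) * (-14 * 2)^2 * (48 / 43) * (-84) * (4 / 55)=-4716420375148699392000 / 136697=-34502735064768790.77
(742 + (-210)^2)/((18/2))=44842/9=4982.44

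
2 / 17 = 0.12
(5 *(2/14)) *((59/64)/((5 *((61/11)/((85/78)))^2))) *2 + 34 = 34.01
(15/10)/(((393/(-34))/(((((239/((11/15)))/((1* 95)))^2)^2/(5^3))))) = -4492887498657/31243987336375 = -0.14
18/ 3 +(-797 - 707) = -1498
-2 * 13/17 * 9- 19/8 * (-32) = 1058/17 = 62.24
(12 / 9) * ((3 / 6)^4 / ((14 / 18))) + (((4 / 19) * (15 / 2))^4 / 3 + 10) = 44440843 / 3648988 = 12.18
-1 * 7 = -7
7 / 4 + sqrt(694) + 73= 101.09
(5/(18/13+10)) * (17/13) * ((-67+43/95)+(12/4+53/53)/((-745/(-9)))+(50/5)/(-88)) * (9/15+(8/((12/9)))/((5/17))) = -14811112827/18435472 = -803.40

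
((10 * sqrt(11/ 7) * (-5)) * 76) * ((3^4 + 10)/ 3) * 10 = -1444944.14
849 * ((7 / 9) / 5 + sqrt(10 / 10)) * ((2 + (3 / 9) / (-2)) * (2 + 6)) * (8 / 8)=647504 / 45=14388.98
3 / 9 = 1 / 3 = 0.33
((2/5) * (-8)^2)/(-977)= -128/4885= -0.03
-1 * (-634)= 634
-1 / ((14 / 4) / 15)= -30 / 7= -4.29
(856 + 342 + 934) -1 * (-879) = 3011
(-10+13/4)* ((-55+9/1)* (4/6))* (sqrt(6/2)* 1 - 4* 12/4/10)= -1242/5+207* sqrt(3)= 110.13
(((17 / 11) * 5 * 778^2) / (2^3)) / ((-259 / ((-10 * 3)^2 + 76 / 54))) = -2034776.93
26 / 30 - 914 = -13697 / 15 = -913.13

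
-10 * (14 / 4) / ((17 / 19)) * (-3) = 1995 / 17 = 117.35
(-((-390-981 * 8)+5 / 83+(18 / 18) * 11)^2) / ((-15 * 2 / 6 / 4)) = 1865060011584 / 34445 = 54146030.24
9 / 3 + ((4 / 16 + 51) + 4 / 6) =659 / 12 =54.92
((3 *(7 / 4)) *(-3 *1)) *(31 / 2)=-1953 / 8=-244.12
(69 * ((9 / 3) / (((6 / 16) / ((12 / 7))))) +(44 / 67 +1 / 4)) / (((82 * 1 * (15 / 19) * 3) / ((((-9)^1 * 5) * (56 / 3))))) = -11253909 / 2747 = -4096.80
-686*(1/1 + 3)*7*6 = -115248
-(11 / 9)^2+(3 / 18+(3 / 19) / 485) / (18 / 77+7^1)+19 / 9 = 532470907 / 831506310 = 0.64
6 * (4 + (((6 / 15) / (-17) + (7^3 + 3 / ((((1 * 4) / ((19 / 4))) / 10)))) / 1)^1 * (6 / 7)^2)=7051083 / 4165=1692.94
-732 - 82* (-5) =-322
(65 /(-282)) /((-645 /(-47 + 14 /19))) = -3809 /230394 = -0.02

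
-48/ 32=-3/ 2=-1.50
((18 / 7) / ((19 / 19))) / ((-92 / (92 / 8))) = -9 / 28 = -0.32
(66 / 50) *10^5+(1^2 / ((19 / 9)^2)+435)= 47809116 / 361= 132435.22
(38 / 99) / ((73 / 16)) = 608 / 7227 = 0.08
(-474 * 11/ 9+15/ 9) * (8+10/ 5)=-17330/ 3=-5776.67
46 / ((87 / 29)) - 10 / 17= 14.75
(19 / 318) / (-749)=-19 / 238182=-0.00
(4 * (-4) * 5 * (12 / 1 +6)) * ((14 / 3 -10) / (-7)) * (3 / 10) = -2304 / 7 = -329.14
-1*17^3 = -4913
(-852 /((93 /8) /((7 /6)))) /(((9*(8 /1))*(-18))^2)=-497 /9762768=-0.00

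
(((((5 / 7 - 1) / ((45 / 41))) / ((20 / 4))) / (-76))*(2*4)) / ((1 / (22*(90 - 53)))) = 133496 / 29925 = 4.46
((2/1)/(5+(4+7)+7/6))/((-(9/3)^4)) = -4/2781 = -0.00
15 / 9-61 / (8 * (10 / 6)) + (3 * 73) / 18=1111 / 120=9.26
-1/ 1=-1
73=73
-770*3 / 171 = -770 / 57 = -13.51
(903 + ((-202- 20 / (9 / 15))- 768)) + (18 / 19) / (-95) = -100.34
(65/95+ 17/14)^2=255025/70756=3.60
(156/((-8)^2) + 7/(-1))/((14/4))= -73/56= -1.30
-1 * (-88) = 88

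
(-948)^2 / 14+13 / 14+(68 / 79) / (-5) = 354992263 / 5530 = 64193.90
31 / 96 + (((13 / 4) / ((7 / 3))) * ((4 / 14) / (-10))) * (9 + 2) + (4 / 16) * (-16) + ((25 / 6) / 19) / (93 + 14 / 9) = -1563969989 / 380294880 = -4.11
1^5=1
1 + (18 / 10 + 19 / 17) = 3.92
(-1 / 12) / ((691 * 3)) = -0.00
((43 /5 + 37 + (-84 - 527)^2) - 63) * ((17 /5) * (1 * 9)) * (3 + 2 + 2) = 1999040778 /25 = 79961631.12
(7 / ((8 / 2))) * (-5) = -35 / 4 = -8.75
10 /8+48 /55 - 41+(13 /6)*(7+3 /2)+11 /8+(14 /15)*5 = -19033 /1320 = -14.42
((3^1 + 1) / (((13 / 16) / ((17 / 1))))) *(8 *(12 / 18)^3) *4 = 278528 / 351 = 793.53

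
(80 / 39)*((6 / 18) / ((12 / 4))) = 80 / 351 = 0.23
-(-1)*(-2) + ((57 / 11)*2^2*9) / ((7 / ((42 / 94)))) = 9.91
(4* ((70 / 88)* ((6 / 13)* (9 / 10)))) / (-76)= -189 / 10868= -0.02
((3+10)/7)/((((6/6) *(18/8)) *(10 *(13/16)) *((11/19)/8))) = 4864/3465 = 1.40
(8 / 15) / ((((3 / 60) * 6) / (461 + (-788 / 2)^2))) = 830384 / 3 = 276794.67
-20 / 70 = -2 / 7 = -0.29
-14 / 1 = -14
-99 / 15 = -6.60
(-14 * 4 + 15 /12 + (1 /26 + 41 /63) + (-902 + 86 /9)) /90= -3100751 /294840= -10.52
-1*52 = -52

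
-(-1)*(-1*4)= -4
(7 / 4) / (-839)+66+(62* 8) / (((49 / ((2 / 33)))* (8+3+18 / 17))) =73476876749 / 1112463660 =66.05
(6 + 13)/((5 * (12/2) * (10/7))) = 133/300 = 0.44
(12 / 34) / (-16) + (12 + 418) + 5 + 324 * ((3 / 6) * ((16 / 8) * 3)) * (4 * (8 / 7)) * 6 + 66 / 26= 335365935 / 12376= 27098.09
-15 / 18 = -5 / 6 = -0.83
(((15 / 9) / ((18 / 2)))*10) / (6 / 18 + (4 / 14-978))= -14 / 7389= -0.00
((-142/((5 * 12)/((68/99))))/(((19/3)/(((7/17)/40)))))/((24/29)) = -14413/4514400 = -0.00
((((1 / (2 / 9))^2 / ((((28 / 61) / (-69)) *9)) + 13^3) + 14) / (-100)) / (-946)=209751 / 10595200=0.02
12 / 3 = 4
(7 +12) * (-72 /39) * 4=-1824 /13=-140.31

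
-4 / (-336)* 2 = 1 / 42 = 0.02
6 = 6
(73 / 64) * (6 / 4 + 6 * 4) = 3723 / 128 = 29.09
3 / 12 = 1 / 4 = 0.25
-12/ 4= -3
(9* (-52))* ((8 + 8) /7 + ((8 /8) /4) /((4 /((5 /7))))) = -1090.61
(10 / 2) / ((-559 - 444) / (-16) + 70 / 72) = 0.08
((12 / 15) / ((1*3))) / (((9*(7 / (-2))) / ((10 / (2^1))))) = -8 / 189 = -0.04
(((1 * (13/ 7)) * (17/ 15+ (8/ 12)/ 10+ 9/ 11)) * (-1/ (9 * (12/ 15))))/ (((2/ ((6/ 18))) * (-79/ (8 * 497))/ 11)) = 34151/ 711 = 48.03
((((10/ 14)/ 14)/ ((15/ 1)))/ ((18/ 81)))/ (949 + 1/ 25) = 75/ 4650296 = 0.00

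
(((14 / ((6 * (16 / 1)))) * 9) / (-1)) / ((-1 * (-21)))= -1 / 16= -0.06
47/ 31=1.52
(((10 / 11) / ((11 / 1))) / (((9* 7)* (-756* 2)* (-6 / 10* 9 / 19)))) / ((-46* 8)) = -475 / 57261048768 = -0.00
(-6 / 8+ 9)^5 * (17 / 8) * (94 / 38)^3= 69073616426463 / 56188928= 1229310.10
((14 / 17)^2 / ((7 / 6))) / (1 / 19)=3192 / 289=11.04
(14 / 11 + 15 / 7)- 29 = -25.58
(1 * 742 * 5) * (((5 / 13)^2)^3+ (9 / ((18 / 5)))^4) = 5596545434375 / 38614472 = 144933.88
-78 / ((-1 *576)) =13 / 96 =0.14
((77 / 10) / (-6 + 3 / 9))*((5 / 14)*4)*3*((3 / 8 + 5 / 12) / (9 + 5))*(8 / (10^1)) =-627 / 2380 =-0.26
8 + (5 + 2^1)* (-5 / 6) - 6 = -23 / 6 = -3.83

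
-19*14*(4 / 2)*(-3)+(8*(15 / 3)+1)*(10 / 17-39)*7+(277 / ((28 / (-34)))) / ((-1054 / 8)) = -34771125 / 3689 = -9425.62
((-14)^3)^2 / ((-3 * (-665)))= 1075648 / 285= 3774.20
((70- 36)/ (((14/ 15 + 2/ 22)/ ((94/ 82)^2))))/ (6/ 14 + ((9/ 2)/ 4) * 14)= 115663240/ 42897439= 2.70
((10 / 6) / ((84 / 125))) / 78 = 625 / 19656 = 0.03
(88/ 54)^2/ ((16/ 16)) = 1936/ 729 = 2.66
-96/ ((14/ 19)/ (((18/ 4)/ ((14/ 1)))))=-2052/ 49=-41.88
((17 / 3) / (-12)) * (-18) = 17 / 2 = 8.50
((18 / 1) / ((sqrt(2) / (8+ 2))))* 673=60570* sqrt(2)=85658.92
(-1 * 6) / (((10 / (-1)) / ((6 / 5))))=18 / 25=0.72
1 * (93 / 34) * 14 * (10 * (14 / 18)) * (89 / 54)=675955 / 1377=490.89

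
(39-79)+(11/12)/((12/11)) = -39.16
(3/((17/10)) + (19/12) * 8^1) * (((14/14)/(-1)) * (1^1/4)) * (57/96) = -437/204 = -2.14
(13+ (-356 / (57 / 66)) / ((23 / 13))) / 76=-2.89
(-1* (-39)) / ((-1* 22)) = -39 / 22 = -1.77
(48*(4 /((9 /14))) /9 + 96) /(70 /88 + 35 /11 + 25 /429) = 1995136 /62325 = 32.01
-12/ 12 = -1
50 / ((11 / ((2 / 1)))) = 100 / 11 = 9.09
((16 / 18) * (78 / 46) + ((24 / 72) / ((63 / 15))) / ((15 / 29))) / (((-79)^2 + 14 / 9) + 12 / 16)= 28876 / 108558597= 0.00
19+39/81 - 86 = -1796/27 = -66.52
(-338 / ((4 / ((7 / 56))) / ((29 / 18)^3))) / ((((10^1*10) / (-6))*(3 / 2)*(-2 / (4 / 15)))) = -4121741 / 17496000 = -0.24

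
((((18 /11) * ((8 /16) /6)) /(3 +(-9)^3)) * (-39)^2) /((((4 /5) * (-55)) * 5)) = 1521 /1171280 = 0.00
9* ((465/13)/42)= 1395/182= 7.66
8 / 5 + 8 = 48 / 5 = 9.60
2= 2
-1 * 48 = -48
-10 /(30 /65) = -65 /3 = -21.67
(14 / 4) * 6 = 21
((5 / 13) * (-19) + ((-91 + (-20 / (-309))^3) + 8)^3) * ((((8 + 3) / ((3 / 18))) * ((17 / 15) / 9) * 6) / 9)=-142792973118749050578593772635272 / 45071647763180842078216695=-3168132.97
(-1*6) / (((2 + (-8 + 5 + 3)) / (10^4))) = -30000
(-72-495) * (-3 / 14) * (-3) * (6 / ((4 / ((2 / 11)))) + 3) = -13122 / 11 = -1192.91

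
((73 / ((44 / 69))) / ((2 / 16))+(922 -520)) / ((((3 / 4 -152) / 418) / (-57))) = 125593344 / 605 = 207592.30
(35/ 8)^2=1225/ 64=19.14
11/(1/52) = 572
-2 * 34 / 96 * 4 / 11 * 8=-2.06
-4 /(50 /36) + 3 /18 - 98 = -100.71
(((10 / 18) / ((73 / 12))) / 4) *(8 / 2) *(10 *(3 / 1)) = 200 / 73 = 2.74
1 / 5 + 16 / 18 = 49 / 45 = 1.09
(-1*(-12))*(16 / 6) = 32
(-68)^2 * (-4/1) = -18496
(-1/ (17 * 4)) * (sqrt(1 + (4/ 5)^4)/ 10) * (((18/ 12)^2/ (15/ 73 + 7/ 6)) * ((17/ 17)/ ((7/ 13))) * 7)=-25623 * sqrt(881)/ 20434000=-0.04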